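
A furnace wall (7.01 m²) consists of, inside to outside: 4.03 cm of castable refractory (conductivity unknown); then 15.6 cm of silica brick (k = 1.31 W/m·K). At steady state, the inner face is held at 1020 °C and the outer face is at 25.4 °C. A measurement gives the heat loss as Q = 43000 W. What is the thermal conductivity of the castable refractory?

ΣR = ΔT/Q = |1020 − 25.4|/43000 = 0.02313 K/W
Known resistances:
  R_silica brick = L/(kA) = 0.156/(1.31·7.01) = 0.01699 K/W
R_castable refractory = ΣR − ΣR_known = 0.02313 − 0.01699 = 0.006140 K/W
L/(kA) = 0.006140 ⇒ k = 0.0403/(0.006140·7.01) = 0.936 W/m·K

k = 0.936 W/m·K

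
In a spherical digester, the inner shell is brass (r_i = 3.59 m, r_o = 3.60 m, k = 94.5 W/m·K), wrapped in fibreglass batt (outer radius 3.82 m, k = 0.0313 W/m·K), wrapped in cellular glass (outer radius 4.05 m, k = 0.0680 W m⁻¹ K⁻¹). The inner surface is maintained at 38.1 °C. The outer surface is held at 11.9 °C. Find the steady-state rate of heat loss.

Q = 451 W

Series thermal resistances, inner to outer:
  R_brass = (1/3.59 − 1/3.60)/(4πk) = 7.738×10^-4/(4π·94.5) = 6.516×10^-7 K/W
  R_fibreglass batt = (1/3.60 − 1/3.82)/(4πk) = 0.01600/(4π·0.0313) = 0.04067 K/W
  R_cellular glass = (1/3.82 − 1/4.05)/(4πk) = 0.01487/(4π·0.0680) = 0.01740 K/W
ΣR = 6.516×10^-7 + 0.04067 + 0.01740 = 0.05807 K/W
Q = ΔT/ΣR = (38.1 °C − 11.9 °C)/0.05807 = 451 W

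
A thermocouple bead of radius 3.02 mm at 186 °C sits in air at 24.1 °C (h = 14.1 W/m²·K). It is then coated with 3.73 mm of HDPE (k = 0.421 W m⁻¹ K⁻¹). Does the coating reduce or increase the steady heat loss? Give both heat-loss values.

Critical radius for a sphere: r_cr = 2k/h = 0.0597 m = 5.97 cm.
Outer radius after coating: r₂ = 0.00302 + 0.00373 = 0.00675 m.
Since r₁ < r_cr and r₂ ≤ r_cr, the coating moves toward the maximum at r_cr — heat loss rises.
Bare: R = 1/(4πr₁²h) = 618.8 K/W; Q = 161.9/618.8 = 0.262 W.
Coated: R = R_cond + R_conv = 158.5 K/W; Q = 161.9/158.5 = 1.02 W.

increases: 0.262 → 1.02 W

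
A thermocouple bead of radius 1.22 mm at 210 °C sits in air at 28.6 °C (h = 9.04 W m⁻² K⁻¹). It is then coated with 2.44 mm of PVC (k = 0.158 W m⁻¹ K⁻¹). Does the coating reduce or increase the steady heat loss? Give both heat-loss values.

Critical radius for a sphere: r_cr = 2k/h = 0.0350 m = 3.50 cm.
Outer radius after coating: r₂ = 0.00122 + 0.00244 = 0.00366 m.
Since r₁ < r_cr and r₂ ≤ r_cr, the coating moves toward the maximum at r_cr — heat loss rises.
Bare: R = 1/(4πr₁²h) = 5914 K/W; Q = 181.4/5914 = 0.0307 W.
Coated: R = R_cond + R_conv = 932.4 K/W; Q = 181.4/932.4 = 0.195 W.

increases: 0.0307 → 0.195 W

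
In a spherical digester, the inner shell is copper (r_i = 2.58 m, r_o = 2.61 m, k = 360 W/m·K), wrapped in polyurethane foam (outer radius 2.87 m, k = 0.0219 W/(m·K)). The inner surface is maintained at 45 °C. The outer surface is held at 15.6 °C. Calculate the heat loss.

Treat each layer as a resistance in series:
  R_copper = (1/2.58 − 1/2.61)/(4πk) = 0.004455/(4π·360) = 9.848×10^-7 K/W
  R_polyurethane foam = (1/2.61 − 1/2.87)/(4πk) = 0.03471/(4π·0.0219) = 0.1261 K/W
ΣR = 9.848×10^-7 + 0.1261 = 0.1261 K/W
Q = ΔT/ΣR = (45 °C − 15.6 °C)/0.1261 = 233 W

Q = 233 W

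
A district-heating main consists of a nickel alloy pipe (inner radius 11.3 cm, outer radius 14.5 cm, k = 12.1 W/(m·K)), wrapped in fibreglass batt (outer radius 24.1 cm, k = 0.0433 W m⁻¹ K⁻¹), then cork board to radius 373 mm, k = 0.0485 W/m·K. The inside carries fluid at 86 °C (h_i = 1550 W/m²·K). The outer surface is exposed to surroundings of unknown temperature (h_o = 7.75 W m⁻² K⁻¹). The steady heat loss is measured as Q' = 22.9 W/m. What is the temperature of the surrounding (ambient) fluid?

Series resistances:
  R'_conv,in = 1/(2πr h) = 1/(2π·0.113·1550) = 9.087×10^-4 m·K/W
  R'_nickel alloy = ln(0.145/0.113)/(2πk) = 0.2493/(2π·12.1) = 0.003280 m·K/W
  R'_fibreglass batt = ln(0.241/0.145)/(2πk) = 0.5081/(2π·0.0433) = 1.867 m·K/W
  R'_cork board = ln(0.373/0.241)/(2πk) = 0.4368/(2π·0.0485) = 1.433 m·K/W
  R'_conv,out = 1/(2πr h) = 1/(2π·0.373·7.75) = 0.05506 m·K/W
ΣR = 3.360 m·K/W
ΔT = Q'·ΣR = 22.9 × 3.360 = 76.94 K
Heat flows outward, so T_out = T_in − ΔT = 86 − 76.94 = 9.06 °C

T_out = 9.06 °C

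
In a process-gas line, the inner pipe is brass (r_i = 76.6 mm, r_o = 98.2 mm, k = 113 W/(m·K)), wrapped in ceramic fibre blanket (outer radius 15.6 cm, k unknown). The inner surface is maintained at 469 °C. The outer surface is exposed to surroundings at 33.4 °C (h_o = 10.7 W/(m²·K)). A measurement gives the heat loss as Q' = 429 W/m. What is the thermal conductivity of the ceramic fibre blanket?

ΣR = ΔT/Q' = |469 − 33.4|/429 = 1.015 m·K/W
Known resistances:
  R'_brass = ln(0.0982/0.0766)/(2πk) = 0.2484/(2π·113) = 3.499×10^-4 m·K/W
  R'_conv,out = 1/(2πr h) = 1/(2π·0.156·10.7) = 0.09535 m·K/W
R_ceramic fibre blanket = ΣR − ΣR_known = 1.015 − 0.09570 = 0.9193 m·K/W
ln(r₂/r₁)/(2πk) = 0.9193 ⇒ k = 0.4628/(2π·0.9193) = 0.0801 W/m·K

k = 0.0801 W/m·K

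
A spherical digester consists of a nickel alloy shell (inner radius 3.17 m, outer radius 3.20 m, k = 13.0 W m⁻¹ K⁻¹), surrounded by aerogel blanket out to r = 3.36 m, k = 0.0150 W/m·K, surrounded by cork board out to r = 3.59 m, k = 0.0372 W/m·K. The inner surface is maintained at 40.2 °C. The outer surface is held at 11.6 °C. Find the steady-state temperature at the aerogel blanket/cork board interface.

T = 21.3 °C

Resistance network (inner→outer):
  R_nickel alloy = (1/3.17 − 1/3.20)/(4πk) = 0.002957/(4π·13.0) = 1.810×10^-5 K/W
  R_aerogel blanket = (1/3.20 − 1/3.36)/(4πk) = 0.01488/(4π·0.0150) = 0.07895 K/W
  R_cork board = (1/3.36 − 1/3.59)/(4πk) = 0.01907/(4π·0.0372) = 0.04079 K/W
ΣR = 1.810×10^-5 + 0.07895 + 0.04079 = 0.1198 K/W
Q = ΔT/ΣR = (40.2 °C − 11.6 °C)/0.1198 = 238.7 W
From the inner boundary to the aerogel blanket/cork board interface, ΣR_partial = 0.07897 K/W.
T_interface = T_in − Q·ΣR_partial = 40.2 °C − (238.7)(0.07897) = 21.3 °C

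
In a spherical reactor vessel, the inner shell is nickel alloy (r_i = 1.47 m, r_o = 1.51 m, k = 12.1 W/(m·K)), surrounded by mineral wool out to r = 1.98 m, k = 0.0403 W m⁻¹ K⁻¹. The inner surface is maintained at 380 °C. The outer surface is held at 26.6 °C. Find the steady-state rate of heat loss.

Q = 1140 W

Series thermal resistances, inner to outer:
  R_nickel alloy = (1/1.47 − 1/1.51)/(4πk) = 0.01802/(4π·12.1) = 1.185×10^-4 K/W
  R_mineral wool = (1/1.51 − 1/1.98)/(4πk) = 0.1572/(4π·0.0403) = 0.3104 K/W
ΣR = 1.185×10^-4 + 0.3104 = 0.3105 K/W
Q = ΔT/ΣR = (380 °C − 26.6 °C)/0.3105 = 1140 W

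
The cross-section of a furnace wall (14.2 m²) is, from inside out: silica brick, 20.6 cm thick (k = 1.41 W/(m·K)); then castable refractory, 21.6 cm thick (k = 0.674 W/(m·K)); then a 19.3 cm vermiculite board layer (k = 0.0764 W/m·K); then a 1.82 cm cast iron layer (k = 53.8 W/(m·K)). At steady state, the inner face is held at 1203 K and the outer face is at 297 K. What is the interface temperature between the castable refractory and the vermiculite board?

T = 1062 K

Treat each layer as a resistance in series:
  R_silica brick = L/(kA) = 0.206/(1.41·14.2) = 0.01029 K/W
  R_castable refractory = L/(kA) = 0.216/(0.674·14.2) = 0.02257 K/W
  R_vermiculite board = L/(kA) = 0.193/(0.0764·14.2) = 0.1779 K/W
  R_cast iron = L/(kA) = 0.0182/(53.8·14.2) = 2.382×10^-5 K/W
ΣR = 0.01029 + 0.02257 + 0.1779 + 2.382×10^-5 = 0.2108 K/W
Q = ΔT/ΣR = (1203 K − 297 K)/0.2108 = 4298 W
From the inner boundary to the castable refractory/vermiculite board interface, ΣR_partial = 0.03286 K/W.
T_interface = T_in − Q·ΣR_partial = 1203 K − (4298)(0.03286) = 1062 K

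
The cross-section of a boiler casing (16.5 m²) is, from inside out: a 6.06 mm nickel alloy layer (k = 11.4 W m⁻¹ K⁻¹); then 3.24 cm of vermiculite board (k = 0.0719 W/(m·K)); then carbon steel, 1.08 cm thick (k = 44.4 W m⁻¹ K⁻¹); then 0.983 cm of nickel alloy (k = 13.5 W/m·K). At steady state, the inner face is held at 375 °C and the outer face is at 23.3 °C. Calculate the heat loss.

Q = 12800 W

Resistance network (inner→outer):
  R_nickel alloy = L/(kA) = 0.00606/(11.4·16.5) = 3.222×10^-5 K/W
  R_vermiculite board = L/(kA) = 0.0324/(0.0719·16.5) = 0.02731 K/W
  R_carbon steel = L/(kA) = 0.0108/(44.4·16.5) = 1.474×10^-5 K/W
  R_nickel alloy = L/(kA) = 0.00983/(13.5·16.5) = 4.413×10^-5 K/W
ΣR = 3.222×10^-5 + 0.02731 + 1.474×10^-5 + 4.413×10^-5 = 0.02740 K/W
Q = ΔT/ΣR = (375 °C − 23.3 °C)/0.02740 = 12800 W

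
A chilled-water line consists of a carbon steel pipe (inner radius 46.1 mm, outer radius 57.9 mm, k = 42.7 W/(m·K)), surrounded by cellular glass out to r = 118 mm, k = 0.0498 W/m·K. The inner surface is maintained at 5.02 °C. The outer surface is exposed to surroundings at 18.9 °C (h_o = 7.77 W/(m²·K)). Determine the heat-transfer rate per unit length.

Series thermal resistances, inner to outer:
  R'_carbon steel = ln(0.0579/0.0461)/(2πk) = 0.2279/(2π·42.7) = 8.495×10^-4 m·K/W
  R'_cellular glass = ln(0.118/0.0579)/(2πk) = 0.7120/(2π·0.0498) = 2.275 m·K/W
  R'_conv,out = 1/(2πr h) = 1/(2π·0.118·7.77) = 0.1736 m·K/W
ΣR = 8.495×10^-4 + 2.275 + 0.1736 = 2.449 m·K/W
Q' = ΔT/ΣR = (5.02 °C − 18.9 °C)/2.449 = -5.67 W/m
(Negative Q' ⇒ heat flows inward; heat gain = 5.67 W/m.)

Q' = 5.67 W/m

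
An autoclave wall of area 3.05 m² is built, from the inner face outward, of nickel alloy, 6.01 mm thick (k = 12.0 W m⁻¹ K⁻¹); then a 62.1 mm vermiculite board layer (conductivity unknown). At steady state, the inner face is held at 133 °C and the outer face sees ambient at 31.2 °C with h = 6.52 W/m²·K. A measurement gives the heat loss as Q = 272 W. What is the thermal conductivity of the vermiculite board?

ΣR = ΔT/Q = |133 − 31.2|/272 = 0.3743 K/W
Known resistances:
  R_nickel alloy = L/(kA) = 0.00601/(12.0·3.05) = 1.642×10^-4 K/W
  R_conv,out = 1/(hA) = 1/(6.52·3.05) = 0.05029 K/W
R_vermiculite board = ΣR − ΣR_known = 0.3743 − 0.05045 = 0.3239 K/W
L/(kA) = 0.3239 ⇒ k = 0.0621/(0.3239·3.05) = 0.0629 W/m·K

k = 0.0629 W/m·K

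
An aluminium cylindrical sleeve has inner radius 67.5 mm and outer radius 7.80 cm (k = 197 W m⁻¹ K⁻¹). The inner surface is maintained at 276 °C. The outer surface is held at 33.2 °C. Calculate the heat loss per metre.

Q' = 2πk·ΔT/ln(r₂/r₁) = 2π × 197 × 242.8 / ln(0.0780/0.0675) = 2.08×10^6 W/m

Q' = 2.08×10^6 W/m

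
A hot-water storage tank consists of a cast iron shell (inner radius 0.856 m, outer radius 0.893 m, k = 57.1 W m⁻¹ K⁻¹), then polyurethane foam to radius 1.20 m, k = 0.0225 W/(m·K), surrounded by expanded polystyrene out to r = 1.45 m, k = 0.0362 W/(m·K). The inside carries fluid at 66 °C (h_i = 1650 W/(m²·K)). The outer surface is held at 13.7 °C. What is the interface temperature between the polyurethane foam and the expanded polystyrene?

Series thermal resistances, inner to outer:
  R_conv,in = 1/(4πr²h) = 1/(4π·0.856²·1650) = 6.582×10^-5 K/W
  R_cast iron = (1/0.856 − 1/0.893)/(4πk) = 0.04840/(4π·57.1) = 6.746×10^-5 K/W
  R_polyurethane foam = (1/0.893 − 1/1.20)/(4πk) = 0.2865/(4π·0.0225) = 1.013 K/W
  R_expanded polystyrene = (1/1.20 − 1/1.45)/(4πk) = 0.1437/(4π·0.0362) = 0.3158 K/W
ΣR = 6.582×10^-5 + 6.746×10^-5 + 1.013 + 0.3158 = 1.329 K/W
Q = ΔT/ΣR = (66 °C − 13.7 °C)/1.329 = 39.35 W
From the inner boundary to the polyurethane foam/expanded polystyrene interface, ΣR_partial = 1.013 K/W.
T_interface = T_in − Q·ΣR_partial = 66 °C − (39.35)(1.013) = 26.1 °C

T = 26.1 °C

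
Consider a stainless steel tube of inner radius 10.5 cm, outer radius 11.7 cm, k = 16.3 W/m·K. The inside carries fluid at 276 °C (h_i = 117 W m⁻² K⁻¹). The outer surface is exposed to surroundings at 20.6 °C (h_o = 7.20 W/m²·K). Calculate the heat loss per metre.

Q' = 1260 W/m

Resistance network (inner→outer):
  R'_conv,in = 1/(2πr h) = 1/(2π·0.105·117) = 0.01296 m·K/W
  R'_stainless steel = ln(0.117/0.105)/(2πk) = 0.1082/(2π·16.3) = 0.001057 m·K/W
  R'_conv,out = 1/(2πr h) = 1/(2π·0.117·7.20) = 0.1889 m·K/W
ΣR = 0.01296 + 0.001057 + 0.1889 = 0.2029 m·K/W
Q' = ΔT/ΣR = (276 °C − 20.6 °C)/0.2029 = 1260 W/m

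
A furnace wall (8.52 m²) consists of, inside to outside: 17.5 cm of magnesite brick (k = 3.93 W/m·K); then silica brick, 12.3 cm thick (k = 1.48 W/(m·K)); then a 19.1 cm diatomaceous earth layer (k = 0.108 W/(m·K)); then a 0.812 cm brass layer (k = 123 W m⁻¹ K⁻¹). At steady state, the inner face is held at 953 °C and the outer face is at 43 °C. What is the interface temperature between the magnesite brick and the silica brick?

Series thermal resistances, inner to outer:
  R_magnesite brick = L/(kA) = 0.175/(3.93·8.52) = 0.005226 K/W
  R_silica brick = L/(kA) = 0.123/(1.48·8.52) = 0.009754 K/W
  R_diatomaceous earth = L/(kA) = 0.191/(0.108·8.52) = 0.2076 K/W
  R_brass = L/(kA) = 0.00812/(123·8.52) = 7.748×10^-6 K/W
ΣR = 0.005226 + 0.009754 + 0.2076 + 7.748×10^-6 = 0.2226 K/W
Q = ΔT/ΣR = (953 °C − 43 °C)/0.2226 = 4088 W
From the inner boundary to the magnesite brick/silica brick interface, ΣR_partial = 0.005226 K/W.
T_interface = T_in − Q·ΣR_partial = 953 °C − (4088)(0.005226) = 932 °C

T = 932 °C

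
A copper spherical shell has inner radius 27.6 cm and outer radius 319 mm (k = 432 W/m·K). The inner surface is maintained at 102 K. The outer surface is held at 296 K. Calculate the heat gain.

Q = 2.16×10^6 W

Q = 4πk·ΔT/(1/r₁ − 1/r₂) = 4π × 432 × 194 / (1/0.276 − 1/0.319) = 2.16×10^6 W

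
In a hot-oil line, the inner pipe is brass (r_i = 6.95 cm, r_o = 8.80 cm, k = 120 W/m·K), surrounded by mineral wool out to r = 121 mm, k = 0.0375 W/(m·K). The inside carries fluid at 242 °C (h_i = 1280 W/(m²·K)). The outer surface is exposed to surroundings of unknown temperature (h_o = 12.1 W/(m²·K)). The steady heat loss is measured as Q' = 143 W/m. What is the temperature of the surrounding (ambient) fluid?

Sum the resistances:
  R'_conv,in = 1/(2πr h) = 1/(2π·0.0695·1280) = 0.001789 m·K/W
  R'_brass = ln(0.0880/0.0695)/(2πk) = 0.2360/(2π·120) = 3.130×10^-4 m·K/W
  R'_mineral wool = ln(0.121/0.0880)/(2πk) = 0.3185/(2π·0.0375) = 1.352 m·K/W
  R'_conv,out = 1/(2πr h) = 1/(2π·0.121·12.1) = 0.1087 m·K/W
ΣR = 1.462 m·K/W
ΔT = Q'·ΣR = 143 × 1.462 = 209.1 K
Heat flows outward, so T_out = T_in − ΔT = 242 − 209.1 = 32.9 °C

T_out = 32.9 °C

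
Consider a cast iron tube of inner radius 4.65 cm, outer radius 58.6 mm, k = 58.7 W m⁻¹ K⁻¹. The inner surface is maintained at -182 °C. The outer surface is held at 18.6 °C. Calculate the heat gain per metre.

Q' = 2πk·ΔT/ln(r₂/r₁) = 2π × 58.7 × 200.6 / ln(0.0586/0.0465) = 3.20×10^5 W/m

Q' = 3.20×10^5 W/m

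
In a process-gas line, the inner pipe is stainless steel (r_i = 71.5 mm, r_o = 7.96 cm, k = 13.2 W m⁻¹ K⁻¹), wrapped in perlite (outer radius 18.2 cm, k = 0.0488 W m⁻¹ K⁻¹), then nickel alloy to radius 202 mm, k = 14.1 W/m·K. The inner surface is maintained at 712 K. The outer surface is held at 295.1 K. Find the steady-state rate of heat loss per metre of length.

Q' = 154 W/m

Resistance network (inner→outer):
  R'_stainless steel = ln(0.0796/0.0715)/(2πk) = 0.1073/(2π·13.2) = 0.001294 m·K/W
  R'_perlite = ln(0.182/0.0796)/(2πk) = 0.8270/(2π·0.0488) = 2.697 m·K/W
  R'_nickel alloy = ln(0.202/0.182)/(2πk) = 0.1043/(2π·14.1) = 0.001177 m·K/W
ΣR = 0.001294 + 2.697 + 0.001177 = 2.699 m·K/W
Q' = ΔT/ΣR = (712 K − 295.1 K)/2.699 = 154 W/m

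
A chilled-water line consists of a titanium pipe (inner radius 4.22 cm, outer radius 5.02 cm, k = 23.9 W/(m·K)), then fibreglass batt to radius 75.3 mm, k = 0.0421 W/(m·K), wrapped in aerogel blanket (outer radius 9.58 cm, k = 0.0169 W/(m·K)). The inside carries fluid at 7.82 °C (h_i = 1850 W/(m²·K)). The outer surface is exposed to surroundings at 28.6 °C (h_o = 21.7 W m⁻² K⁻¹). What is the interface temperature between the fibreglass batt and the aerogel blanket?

Resistance network (inner→outer):
  R'_conv,in = 1/(2πr h) = 1/(2π·0.0422·1850) = 0.002039 m·K/W
  R'_titanium = ln(0.0502/0.0422)/(2πk) = 0.1736/(2π·23.9) = 0.001156 m·K/W
  R'_fibreglass batt = ln(0.0753/0.0502)/(2πk) = 0.4055/(2π·0.0421) = 1.533 m·K/W
  R'_aerogel blanket = ln(0.0958/0.0753)/(2πk) = 0.2408/(2π·0.0169) = 2.268 m·K/W
  R'_conv,out = 1/(2πr h) = 1/(2π·0.0958·21.7) = 0.07656 m·K/W
ΣR = 0.002039 + 0.001156 + 1.533 + 2.268 + 0.07656 = 3.881 m·K/W
Q' = ΔT/ΣR = (7.82 °C − 28.6 °C)/3.881 = -5.354 W/m
From the inner boundary to the fibreglass batt/aerogel blanket interface, ΣR_partial = 1.536 m·K/W.
T_interface = T_in − Q'·ΣR_partial = 7.82 °C − (-5.354)(1.536) = 16.0 °C

T = 16.0 °C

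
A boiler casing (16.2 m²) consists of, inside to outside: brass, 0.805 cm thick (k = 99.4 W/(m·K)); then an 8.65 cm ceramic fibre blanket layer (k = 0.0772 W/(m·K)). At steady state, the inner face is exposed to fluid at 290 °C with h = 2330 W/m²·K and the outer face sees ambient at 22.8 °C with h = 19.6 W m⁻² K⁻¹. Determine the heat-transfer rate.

Q = 3.69 kW

Treat each layer as a resistance in series:
  R_conv,in = 1/(hA) = 1/(2330·16.2) = 2.649×10^-5 K/W
  R_brass = L/(kA) = 0.00805/(99.4·16.2) = 4.999×10^-6 K/W
  R_ceramic fibre blanket = L/(kA) = 0.0865/(0.0772·16.2) = 0.06916 K/W
  R_conv,out = 1/(hA) = 1/(19.6·16.2) = 0.003149 K/W
ΣR = 2.649×10^-5 + 4.999×10^-6 + 0.06916 + 0.003149 = 0.07234 K/W
Q = ΔT/ΣR = (290 °C − 22.8 °C)/0.07234 = 3690 W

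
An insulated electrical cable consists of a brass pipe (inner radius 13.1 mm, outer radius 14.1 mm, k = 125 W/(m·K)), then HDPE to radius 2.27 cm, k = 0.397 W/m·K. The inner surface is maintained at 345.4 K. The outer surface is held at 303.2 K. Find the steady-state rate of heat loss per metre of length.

Series thermal resistances, inner to outer:
  R'_brass = ln(0.0141/0.0131)/(2πk) = 0.07356/(2π·125) = 9.366×10^-5 m·K/W
  R'_HDPE = ln(0.0227/0.0141)/(2πk) = 0.4762/(2π·0.397) = 0.1909 m·K/W
ΣR = 9.366×10^-5 + 0.1909 = 0.1910 m·K/W
Q' = ΔT/ΣR = (345.4 K − 303.2 K)/0.1910 = 221 W/m

Q' = 221 W/m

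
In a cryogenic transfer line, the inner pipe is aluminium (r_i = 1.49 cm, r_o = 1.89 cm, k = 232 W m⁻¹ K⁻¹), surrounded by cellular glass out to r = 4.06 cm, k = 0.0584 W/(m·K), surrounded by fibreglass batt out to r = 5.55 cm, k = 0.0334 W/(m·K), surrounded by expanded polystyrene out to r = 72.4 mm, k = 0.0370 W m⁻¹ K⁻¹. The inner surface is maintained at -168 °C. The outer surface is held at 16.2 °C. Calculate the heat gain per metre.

Series thermal resistances, inner to outer:
  R'_aluminium = ln(0.0189/0.0149)/(2πk) = 0.2378/(2π·232) = 1.631×10^-4 m·K/W
  R'_cellular glass = ln(0.0406/0.0189)/(2πk) = 0.7646/(2π·0.0584) = 2.084 m·K/W
  R'_fibreglass batt = ln(0.0555/0.0406)/(2πk) = 0.3126/(2π·0.0334) = 1.490 m·K/W
  R'_expanded polystyrene = ln(0.0724/0.0555)/(2πk) = 0.2658/(2π·0.0370) = 1.143 m·K/W
ΣR = 1.631×10^-4 + 2.084 + 1.490 + 1.143 = 4.717 m·K/W
Q' = ΔT/ΣR = (-168 °C − 16.2 °C)/4.717 = -39.1 W/m
(Negative Q' ⇒ heat flows inward; heat gain = 39.1 W/m.)

Q' = 39.1 W/m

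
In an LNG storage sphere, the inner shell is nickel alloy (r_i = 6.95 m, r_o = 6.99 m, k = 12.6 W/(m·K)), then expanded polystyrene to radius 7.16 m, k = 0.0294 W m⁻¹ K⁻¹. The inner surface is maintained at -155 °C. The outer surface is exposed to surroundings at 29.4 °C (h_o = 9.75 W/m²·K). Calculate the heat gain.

Treat each layer as a resistance in series:
  R_nickel alloy = (1/6.95 − 1/6.99)/(4πk) = 8.234×10^-4/(4π·12.6) = 5.200×10^-6 K/W
  R_expanded polystyrene = (1/6.99 − 1/7.16)/(4πk) = 0.003397/(4π·0.0294) = 0.009194 K/W
  R_conv,out = 1/(4πr²h) = 1/(4π·7.16²·9.75) = 1.592×10^-4 K/W
ΣR = 5.200×10^-6 + 0.009194 + 1.592×10^-4 = 0.009358 K/W
Q = ΔT/ΣR = (-155 °C − 29.4 °C)/0.009358 = -19700 W
(Negative Q ⇒ heat flows inward; heat gain = 19700 W.)

Q = 19.7 kW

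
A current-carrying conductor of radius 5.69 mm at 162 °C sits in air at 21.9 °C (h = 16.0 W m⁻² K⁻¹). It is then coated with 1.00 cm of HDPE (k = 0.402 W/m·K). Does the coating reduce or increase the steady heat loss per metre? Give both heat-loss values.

Critical radius for a cylinder: r_cr = k/h = 0.0251 m = 2.51 cm.
Outer radius after coating: r₂ = 0.00569 + 0.0100 = 0.01569 m.
Since r₁ < r_cr and r₂ ≤ r_cr, the coating moves toward the maximum at r_cr — heat loss rises.
Bare: R = 1/(2πr₁h) = 1.748 m·K/W; Q = 140.1/1.748 = 80.1 W/m.
Coated: R = R_cond + R_conv = 1.036 m·K/W; Q = 140.1/1.036 = 135 W/m.

increases: 80.1 → 135 W/m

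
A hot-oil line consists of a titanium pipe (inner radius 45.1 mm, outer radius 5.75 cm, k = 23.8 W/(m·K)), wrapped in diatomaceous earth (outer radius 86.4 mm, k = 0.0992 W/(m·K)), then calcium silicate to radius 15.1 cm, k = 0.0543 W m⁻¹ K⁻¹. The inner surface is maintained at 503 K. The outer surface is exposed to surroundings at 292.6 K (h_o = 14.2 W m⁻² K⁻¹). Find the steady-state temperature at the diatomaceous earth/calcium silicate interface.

T = 445 K

Series thermal resistances, inner to outer:
  R'_titanium = ln(0.0575/0.0451)/(2πk) = 0.2429/(2π·23.8) = 0.001624 m·K/W
  R'_diatomaceous earth = ln(0.0864/0.0575)/(2πk) = 0.4072/(2π·0.0992) = 0.6533 m·K/W
  R'_calcium silicate = ln(0.151/0.0864)/(2πk) = 0.5583/(2π·0.0543) = 1.636 m·K/W
  R'_conv,out = 1/(2πr h) = 1/(2π·0.151·14.2) = 0.07423 m·K/W
ΣR = 0.001624 + 0.6533 + 1.636 + 0.07423 = 2.365 m·K/W
Q' = ΔT/ΣR = (503 K − 292.6 K)/2.365 = 88.96 W/m
From the inner boundary to the diatomaceous earth/calcium silicate interface, ΣR_partial = 0.6549 m·K/W.
T_interface = T_in − Q'·ΣR_partial = 503 K − (88.96)(0.6549) = 445 K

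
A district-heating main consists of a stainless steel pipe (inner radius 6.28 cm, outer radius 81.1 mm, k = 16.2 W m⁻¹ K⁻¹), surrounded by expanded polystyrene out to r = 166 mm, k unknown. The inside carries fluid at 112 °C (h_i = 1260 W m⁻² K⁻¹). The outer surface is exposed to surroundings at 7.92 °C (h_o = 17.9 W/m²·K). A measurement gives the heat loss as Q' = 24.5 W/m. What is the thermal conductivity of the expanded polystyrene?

k = 0.0272 W/m·K

ΣR = ΔT/Q' = |112 − 7.92|/24.5 = 4.248 m·K/W
Known resistances:
  R'_conv,in = 1/(2πr h) = 1/(2π·0.0628·1260) = 0.002011 m·K/W
  R'_stainless steel = ln(0.0811/0.0628)/(2πk) = 0.2557/(2π·16.2) = 0.002512 m·K/W
  R'_conv,out = 1/(2πr h) = 1/(2π·0.166·17.9) = 0.05356 m·K/W
R_expanded polystyrene = ΣR − ΣR_known = 4.248 − 0.05808 = 4.190 m·K/W
ln(r₂/r₁)/(2πk) = 4.190 ⇒ k = 0.7163/(2π·4.190) = 0.0272 W/m·K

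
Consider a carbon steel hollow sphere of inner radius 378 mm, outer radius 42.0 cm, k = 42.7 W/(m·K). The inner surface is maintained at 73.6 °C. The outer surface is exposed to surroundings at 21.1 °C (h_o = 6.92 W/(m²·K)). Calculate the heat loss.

Treat each layer as a resistance in series:
  R_carbon steel = (1/0.378 − 1/0.420)/(4πk) = 0.2646/(4π·42.7) = 4.930×10^-4 K/W
  R_conv,out = 1/(4πr²h) = 1/(4π·0.420²·6.92) = 0.06519 K/W
ΣR = 4.930×10^-4 + 0.06519 = 0.06568 K/W
Q = ΔT/ΣR = (73.6 °C − 21.1 °C)/0.06568 = 799 W

Q = 799 W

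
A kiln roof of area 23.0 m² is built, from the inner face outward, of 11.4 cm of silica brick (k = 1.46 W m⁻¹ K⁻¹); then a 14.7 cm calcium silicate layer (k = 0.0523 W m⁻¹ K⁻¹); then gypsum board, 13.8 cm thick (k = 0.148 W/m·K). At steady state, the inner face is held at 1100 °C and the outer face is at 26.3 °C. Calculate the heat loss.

Q = 6460 W

Treat each layer as a resistance in series:
  R_silica brick = L/(kA) = 0.114/(1.46·23.0) = 0.003395 K/W
  R_calcium silicate = L/(kA) = 0.147/(0.0523·23.0) = 0.1222 K/W
  R_gypsum board = L/(kA) = 0.138/(0.148·23.0) = 0.04054 K/W
ΣR = 0.003395 + 0.1222 + 0.04054 = 0.1661 K/W
Q = ΔT/ΣR = (1100 °C − 26.3 °C)/0.1661 = 6460 W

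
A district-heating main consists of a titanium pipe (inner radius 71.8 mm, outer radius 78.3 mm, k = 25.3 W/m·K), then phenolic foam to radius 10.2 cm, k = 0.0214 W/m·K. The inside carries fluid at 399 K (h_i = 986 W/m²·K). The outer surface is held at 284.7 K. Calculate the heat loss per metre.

Series thermal resistances, inner to outer:
  R'_conv,in = 1/(2πr h) = 1/(2π·0.0718·986) = 0.002248 m·K/W
  R'_titanium = ln(0.0783/0.0718)/(2πk) = 0.08666/(2π·25.3) = 5.452×10^-4 m·K/W
  R'_phenolic foam = ln(0.102/0.0783)/(2πk) = 0.2644/(2π·0.0214) = 1.967 m·K/W
ΣR = 0.002248 + 5.452×10^-4 + 1.967 = 1.970 m·K/W
Q' = ΔT/ΣR = (399 K − 284.7 K)/1.970 = 58.0 W/m

Q' = 58.0 W/m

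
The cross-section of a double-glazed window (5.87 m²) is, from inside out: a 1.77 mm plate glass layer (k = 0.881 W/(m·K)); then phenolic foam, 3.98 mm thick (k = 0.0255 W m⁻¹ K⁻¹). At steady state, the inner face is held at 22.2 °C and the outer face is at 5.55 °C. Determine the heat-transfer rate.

Treat each layer as a resistance in series:
  R_plate glass = L/(kA) = 0.00177/(0.881·5.87) = 3.423×10^-4 K/W
  R_phenolic foam = L/(kA) = 0.00398/(0.0255·5.87) = 0.02659 K/W
ΣR = 3.423×10^-4 + 0.02659 = 0.02693 K/W
Q = ΔT/ΣR = (22.2 °C − 5.55 °C)/0.02693 = 618 W

Q = 618 W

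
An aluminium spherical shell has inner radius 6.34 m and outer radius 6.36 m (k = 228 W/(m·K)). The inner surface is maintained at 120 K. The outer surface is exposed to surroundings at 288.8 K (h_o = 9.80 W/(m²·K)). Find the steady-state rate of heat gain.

Q = 8.40×10^5 W

Resistance network (inner→outer):
  R_aluminium = (1/6.34 − 1/6.36)/(4πk) = 4.960×10^-4/(4π·228) = 1.731×10^-7 K/W
  R_conv,out = 1/(4πr²h) = 1/(4π·6.36²·9.80) = 2.007×10^-4 K/W
ΣR = 1.731×10^-7 + 2.007×10^-4 = 2.009×10^-4 K/W
Q = ΔT/ΣR = (120 K − 288.8 K)/2.009×10^-4 = -8.40×10^5 W
(Negative Q ⇒ heat flows inward; heat gain = 8.40×10^5 W.)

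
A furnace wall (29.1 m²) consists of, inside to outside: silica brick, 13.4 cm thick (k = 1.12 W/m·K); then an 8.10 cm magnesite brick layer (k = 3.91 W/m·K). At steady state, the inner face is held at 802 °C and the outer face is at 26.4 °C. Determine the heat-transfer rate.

Treat each layer as a resistance in series:
  R_silica brick = L/(kA) = 0.134/(1.12·29.1) = 0.004111 K/W
  R_magnesite brick = L/(kA) = 0.0810/(3.91·29.1) = 7.119×10^-4 K/W
ΣR = 0.004111 + 7.119×10^-4 = 0.004823 K/W
Q = ΔT/ΣR = (802 °C − 26.4 °C)/0.004823 = 1.61×10^5 W

Q = 161 kW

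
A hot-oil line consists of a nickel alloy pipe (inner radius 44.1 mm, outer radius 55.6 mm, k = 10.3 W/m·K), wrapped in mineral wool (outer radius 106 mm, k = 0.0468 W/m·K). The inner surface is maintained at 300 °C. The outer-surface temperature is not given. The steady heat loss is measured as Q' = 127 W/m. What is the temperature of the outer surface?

T_out = 20.9 °C

Series resistances:
  R'_nickel alloy = ln(0.0556/0.0441)/(2πk) = 0.2317/(2π·10.3) = 0.003581 m·K/W
  R'_mineral wool = ln(0.106/0.0556)/(2πk) = 0.6453/(2π·0.0468) = 2.194 m·K/W
ΣR = 2.198 m·K/W
ΔT = Q'·ΣR = 127 × 2.198 = 279.1 K
Heat flows outward, so T_out = T_in − ΔT = 300 − 279.1 = 20.9 °C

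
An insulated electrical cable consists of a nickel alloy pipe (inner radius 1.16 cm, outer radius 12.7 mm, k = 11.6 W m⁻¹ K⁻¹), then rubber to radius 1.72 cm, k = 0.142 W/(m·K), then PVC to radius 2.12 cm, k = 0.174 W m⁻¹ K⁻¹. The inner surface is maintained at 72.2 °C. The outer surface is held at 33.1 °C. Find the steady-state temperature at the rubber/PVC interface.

Series thermal resistances, inner to outer:
  R'_nickel alloy = ln(0.0127/0.0116)/(2πk) = 0.09060/(2π·11.6) = 0.001243 m·K/W
  R'_rubber = ln(0.0172/0.0127)/(2πk) = 0.3033/(2π·0.142) = 0.3399 m·K/W
  R'_PVC = ln(0.0212/0.0172)/(2πk) = 0.2091/(2π·0.174) = 0.1913 m·K/W
ΣR = 0.001243 + 0.3399 + 0.1913 = 0.5324 m·K/W
Q' = ΔT/ΣR = (72.2 °C − 33.1 °C)/0.5324 = 73.44 W/m
From the inner boundary to the rubber/PVC interface, ΣR_partial = 0.3411 m·K/W.
T_interface = T_in − Q'·ΣR_partial = 72.2 °C − (73.44)(0.3411) = 47.1 °C

T = 47.1 °C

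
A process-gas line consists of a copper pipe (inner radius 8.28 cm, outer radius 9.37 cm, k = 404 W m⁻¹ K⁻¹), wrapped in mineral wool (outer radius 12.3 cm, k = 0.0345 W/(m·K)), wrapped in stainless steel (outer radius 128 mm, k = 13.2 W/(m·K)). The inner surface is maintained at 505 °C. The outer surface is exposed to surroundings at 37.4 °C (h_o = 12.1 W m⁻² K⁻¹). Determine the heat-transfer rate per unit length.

Treat each layer as a resistance in series:
  R'_copper = ln(0.0937/0.0828)/(2πk) = 0.1237/(2π·404) = 4.872×10^-5 m·K/W
  R'_mineral wool = ln(0.123/0.0937)/(2πk) = 0.2721/(2π·0.0345) = 1.255 m·K/W
  R'_stainless steel = ln(0.128/0.123)/(2πk) = 0.03985/(2π·13.2) = 4.804×10^-4 m·K/W
  R'_conv,out = 1/(2πr h) = 1/(2π·0.128·12.1) = 0.1028 m·K/W
ΣR = 4.872×10^-5 + 1.255 + 4.804×10^-4 + 0.1028 = 1.358 m·K/W
Q' = ΔT/ΣR = (505 °C − 37.4 °C)/1.358 = 344 W/m

Q' = 344 W/m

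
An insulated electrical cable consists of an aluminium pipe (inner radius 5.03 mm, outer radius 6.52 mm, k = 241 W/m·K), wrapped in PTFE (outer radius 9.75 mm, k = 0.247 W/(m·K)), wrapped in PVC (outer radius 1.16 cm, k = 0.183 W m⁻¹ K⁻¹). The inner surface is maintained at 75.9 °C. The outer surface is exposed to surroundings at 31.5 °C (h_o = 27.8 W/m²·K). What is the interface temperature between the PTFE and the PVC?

T = 63.2 °C

Treat each layer as a resistance in series:
  R'_aluminium = ln(0.00652/0.00503)/(2πk) = 0.2595/(2π·241) = 1.713×10^-4 m·K/W
  R'_PTFE = ln(0.00975/0.00652)/(2πk) = 0.4024/(2π·0.247) = 0.2593 m·K/W
  R'_PVC = ln(0.0116/0.00975)/(2πk) = 0.1737/(2π·0.183) = 0.1511 m·K/W
  R'_conv,out = 1/(2πr h) = 1/(2π·0.0116·27.8) = 0.4935 m·K/W
ΣR = 1.713×10^-4 + 0.2593 + 0.1511 + 0.4935 = 0.9041 m·K/W
Q' = ΔT/ΣR = (75.9 °C − 31.5 °C)/0.9041 = 49.11 W/m
From the inner boundary to the PTFE/PVC interface, ΣR_partial = 0.2595 m·K/W.
T_interface = T_in − Q'·ΣR_partial = 75.9 °C − (49.11)(0.2595) = 63.2 °C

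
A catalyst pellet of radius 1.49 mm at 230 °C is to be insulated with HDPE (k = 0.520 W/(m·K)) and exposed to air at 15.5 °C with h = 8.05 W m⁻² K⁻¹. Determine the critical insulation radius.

For a sphere, r_cr = 2k_ins/h = 2·0.520/8.05 = 0.129 m = 12.9 cm

r_cr = 12.9 cm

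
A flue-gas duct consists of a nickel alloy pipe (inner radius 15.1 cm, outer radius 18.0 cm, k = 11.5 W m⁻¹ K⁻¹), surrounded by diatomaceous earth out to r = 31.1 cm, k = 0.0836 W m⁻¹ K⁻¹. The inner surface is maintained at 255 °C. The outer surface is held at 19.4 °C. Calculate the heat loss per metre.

Treat each layer as a resistance in series:
  R'_nickel alloy = ln(0.180/0.151)/(2πk) = 0.1757/(2π·11.5) = 0.002431 m·K/W
  R'_diatomaceous earth = ln(0.311/0.180)/(2πk) = 0.5468/(2π·0.0836) = 1.041 m·K/W
ΣR = 0.002431 + 1.041 = 1.043 m·K/W
Q' = ΔT/ΣR = (255 °C − 19.4 °C)/1.043 = 226 W/m

Q' = 226 W/m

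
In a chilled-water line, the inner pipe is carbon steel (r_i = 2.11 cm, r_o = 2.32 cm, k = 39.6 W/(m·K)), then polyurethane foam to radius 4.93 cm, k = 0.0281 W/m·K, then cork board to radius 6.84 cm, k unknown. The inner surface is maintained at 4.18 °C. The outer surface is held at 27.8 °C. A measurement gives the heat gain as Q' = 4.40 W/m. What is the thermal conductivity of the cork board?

k = 0.0474 W/m·K

ΣR = ΔT/Q' = |4.18 − 27.8|/4.40 = 5.368 m·K/W
Known resistances:
  R'_carbon steel = ln(0.0232/0.0211)/(2πk) = 0.09488/(2π·39.6) = 3.813×10^-4 m·K/W
  R'_polyurethane foam = ln(0.0493/0.0232)/(2πk) = 0.7538/(2π·0.0281) = 4.269 m·K/W
R_cork board = ΣR − ΣR_known = 5.368 − 4.269 = 1.099 m·K/W
ln(r₂/r₁)/(2πk) = 1.099 ⇒ k = 0.3274/(2π·1.099) = 0.0474 W/m·K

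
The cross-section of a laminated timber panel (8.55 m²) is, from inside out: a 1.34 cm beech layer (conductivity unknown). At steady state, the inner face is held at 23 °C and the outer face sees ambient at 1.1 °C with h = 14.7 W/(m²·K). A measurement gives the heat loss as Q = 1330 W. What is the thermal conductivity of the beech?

k = 0.184 W/m·K

ΣR = ΔT/Q = |23 − 1.1|/1330 = 0.01647 K/W
Known resistances:
  R_conv,out = 1/(hA) = 1/(14.7·8.55) = 0.007956 K/W
R_beech = ΣR − ΣR_known = 0.01647 − 0.007956 = 0.008514 K/W
L/(kA) = 0.008514 ⇒ k = 0.0134/(0.008514·8.55) = 0.184 W/m·K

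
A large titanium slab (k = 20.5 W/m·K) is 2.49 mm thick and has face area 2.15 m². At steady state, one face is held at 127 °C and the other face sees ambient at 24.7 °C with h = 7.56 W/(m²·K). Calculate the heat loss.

Series thermal resistances, inner to outer:
  R_titanium = L/(kA) = 0.00249/(20.5·2.15) = 5.649×10^-5 K/W
  R_conv,out = 1/(hA) = 1/(7.56·2.15) = 0.06152 K/W
ΣR = 5.649×10^-5 + 0.06152 = 0.06158 K/W
Q = ΔT/ΣR = (127 °C − 24.7 °C)/0.06158 = 1660 W

Q = 1660 W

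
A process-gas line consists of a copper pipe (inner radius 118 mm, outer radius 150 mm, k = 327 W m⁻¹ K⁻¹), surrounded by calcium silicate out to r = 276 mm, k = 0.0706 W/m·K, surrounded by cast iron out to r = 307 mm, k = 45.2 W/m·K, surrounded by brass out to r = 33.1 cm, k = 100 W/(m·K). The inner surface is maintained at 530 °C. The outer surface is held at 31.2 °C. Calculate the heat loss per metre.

Series thermal resistances, inner to outer:
  R'_copper = ln(0.150/0.118)/(2πk) = 0.2400/(2π·327) = 1.168×10^-4 m·K/W
  R'_calcium silicate = ln(0.276/0.150)/(2πk) = 0.6098/(2π·0.0706) = 1.375 m·K/W
  R'_cast iron = ln(0.307/0.276)/(2πk) = 0.1064/(2π·45.2) = 3.748×10^-4 m·K/W
  R'_brass = ln(0.331/0.307)/(2πk) = 0.07527/(2π·100) = 1.198×10^-4 m·K/W
ΣR = 1.168×10^-4 + 1.375 + 3.748×10^-4 + 1.198×10^-4 = 1.376 m·K/W
Q' = ΔT/ΣR = (530 °C − 31.2 °C)/1.376 = 363 W/m

Q' = 363 W/m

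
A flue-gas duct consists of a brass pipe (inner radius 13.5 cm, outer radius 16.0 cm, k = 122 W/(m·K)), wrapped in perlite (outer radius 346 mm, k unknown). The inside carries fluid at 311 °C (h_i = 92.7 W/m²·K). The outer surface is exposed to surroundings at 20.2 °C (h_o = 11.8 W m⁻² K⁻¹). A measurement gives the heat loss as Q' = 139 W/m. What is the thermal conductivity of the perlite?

k = 0.0602 W/m·K

ΣR = ΔT/Q' = |311 − 20.2|/139 = 2.092 m·K/W
Known resistances:
  R'_conv,in = 1/(2πr h) = 1/(2π·0.135·92.7) = 0.01272 m·K/W
  R'_brass = ln(0.160/0.135)/(2πk) = 0.1699/(2π·122) = 2.216×10^-4 m·K/W
  R'_conv,out = 1/(2πr h) = 1/(2π·0.346·11.8) = 0.03898 m·K/W
R_perlite = ΣR − ΣR_known = 2.092 − 0.05192 = 2.040 m·K/W
ln(r₂/r₁)/(2πk) = 2.040 ⇒ k = 0.7713/(2π·2.040) = 0.0602 W/m·K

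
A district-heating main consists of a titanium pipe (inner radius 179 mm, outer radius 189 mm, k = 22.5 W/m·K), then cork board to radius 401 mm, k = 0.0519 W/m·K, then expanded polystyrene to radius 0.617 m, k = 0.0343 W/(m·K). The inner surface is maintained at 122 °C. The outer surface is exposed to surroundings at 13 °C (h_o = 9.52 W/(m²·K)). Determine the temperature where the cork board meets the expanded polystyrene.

T = 64.0 °C

Treat each layer as a resistance in series:
  R'_titanium = ln(0.189/0.179)/(2πk) = 0.05436/(2π·22.5) = 3.845×10^-4 m·K/W
  R'_cork board = ln(0.401/0.189)/(2πk) = 0.7522/(2π·0.0519) = 2.307 m·K/W
  R'_expanded polystyrene = ln(0.617/0.401)/(2πk) = 0.4309/(2π·0.0343) = 1.999 m·K/W
  R'_conv,out = 1/(2πr h) = 1/(2π·0.617·9.52) = 0.02710 m·K/W
ΣR = 3.845×10^-4 + 2.307 + 1.999 + 0.02710 = 4.333 m·K/W
Q' = ΔT/ΣR = (122 °C − 13 °C)/4.333 = 25.16 W/m
From the inner boundary to the cork board/expanded polystyrene interface, ΣR_partial = 2.307 m·K/W.
T_interface = T_in − Q'·ΣR_partial = 122 °C − (25.16)(2.307) = 64.0 °C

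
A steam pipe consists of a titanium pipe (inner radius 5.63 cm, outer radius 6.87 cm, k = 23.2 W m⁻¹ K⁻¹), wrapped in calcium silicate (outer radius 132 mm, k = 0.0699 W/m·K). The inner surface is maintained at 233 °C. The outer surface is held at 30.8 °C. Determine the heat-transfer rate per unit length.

Treat each layer as a resistance in series:
  R'_titanium = ln(0.0687/0.0563)/(2πk) = 0.1991/(2π·23.2) = 0.001366 m·K/W
  R'_calcium silicate = ln(0.132/0.0687)/(2πk) = 0.6531/(2π·0.0699) = 1.487 m·K/W
ΣR = 0.001366 + 1.487 = 1.488 m·K/W
Q' = ΔT/ΣR = (233 °C − 30.8 °C)/1.488 = 136 W/m

Q' = 136 W/m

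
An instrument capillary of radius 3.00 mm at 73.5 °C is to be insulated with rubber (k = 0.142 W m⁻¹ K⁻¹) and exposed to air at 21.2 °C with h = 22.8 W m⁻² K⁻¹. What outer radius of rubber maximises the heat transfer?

For a cylinder, r_cr = k_ins/h = 0.142/22.8 = 0.00623 m = 0.623 cm

r_cr = 0.623 cm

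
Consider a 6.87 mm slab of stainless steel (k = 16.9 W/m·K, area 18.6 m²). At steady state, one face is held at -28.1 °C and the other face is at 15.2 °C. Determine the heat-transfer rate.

Q = kA·ΔT/L = 16.9 × 18.6 × |-28.1 °C − 15.2 °C| / 0.00687 = 1.98×10^6 W

Q = 1980 kW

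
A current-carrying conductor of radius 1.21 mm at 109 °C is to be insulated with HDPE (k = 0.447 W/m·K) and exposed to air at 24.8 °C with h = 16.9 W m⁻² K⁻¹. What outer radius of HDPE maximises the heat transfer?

For a cylinder, r_cr = k_ins/h = 0.447/16.9 = 0.0264 m = 2.64 cm

r_cr = 2.64 cm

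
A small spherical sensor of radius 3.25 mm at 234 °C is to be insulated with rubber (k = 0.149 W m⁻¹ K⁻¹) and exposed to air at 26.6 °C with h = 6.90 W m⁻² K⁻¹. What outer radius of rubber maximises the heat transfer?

For a sphere, r_cr = 2k_ins/h = 2·0.149/6.90 = 0.0432 m = 4.32 cm

r_cr = 4.32 cm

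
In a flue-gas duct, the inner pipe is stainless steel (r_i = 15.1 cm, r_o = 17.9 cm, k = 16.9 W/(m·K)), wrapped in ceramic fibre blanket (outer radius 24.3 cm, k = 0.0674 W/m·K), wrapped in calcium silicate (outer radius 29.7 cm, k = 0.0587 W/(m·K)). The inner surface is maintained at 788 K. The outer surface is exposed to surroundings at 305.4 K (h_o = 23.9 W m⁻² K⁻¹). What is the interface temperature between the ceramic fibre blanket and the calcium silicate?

T = 517 K

Resistance network (inner→outer):
  R'_stainless steel = ln(0.179/0.151)/(2πk) = 0.1701/(2π·16.9) = 0.001602 m·K/W
  R'_ceramic fibre blanket = ln(0.243/0.179)/(2πk) = 0.3057/(2π·0.0674) = 0.7218 m·K/W
  R'_calcium silicate = ln(0.297/0.243)/(2πk) = 0.2007/(2π·0.0587) = 0.5441 m·K/W
  R'_conv,out = 1/(2πr h) = 1/(2π·0.297·23.9) = 0.02242 m·K/W
ΣR = 0.001602 + 0.7218 + 0.5441 + 0.02242 = 1.290 m·K/W
Q' = ΔT/ΣR = (788 K − 305.4 K)/1.290 = 374.1 W/m
From the inner boundary to the ceramic fibre blanket/calcium silicate interface, ΣR_partial = 0.7234 m·K/W.
T_interface = T_in − Q'·ΣR_partial = 788 K − (374.1)(0.7234) = 517 K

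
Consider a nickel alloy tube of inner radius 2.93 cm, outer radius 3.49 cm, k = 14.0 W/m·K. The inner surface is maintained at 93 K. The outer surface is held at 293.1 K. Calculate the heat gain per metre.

Q' = 101 kW/m

Q' = 2πk·ΔT/ln(r₂/r₁) = 2π × 14.0 × 200.1 / ln(0.0349/0.0293) = 1.01×10^5 W/m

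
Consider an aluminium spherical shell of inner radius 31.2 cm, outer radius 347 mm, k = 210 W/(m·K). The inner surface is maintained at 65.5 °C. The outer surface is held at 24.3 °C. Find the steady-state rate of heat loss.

Q = 3.36×10^5 W

Q = 4πk·ΔT/(1/r₁ − 1/r₂) = 4π × 210 × 41.2 / (1/0.312 − 1/0.347) = 3.36×10^5 W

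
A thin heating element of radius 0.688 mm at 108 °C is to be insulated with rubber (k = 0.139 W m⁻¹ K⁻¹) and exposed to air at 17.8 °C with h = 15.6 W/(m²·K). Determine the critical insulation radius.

r_cr = 0.891 cm

For a cylinder, r_cr = k_ins/h = 0.139/15.6 = 0.00891 m = 0.891 cm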